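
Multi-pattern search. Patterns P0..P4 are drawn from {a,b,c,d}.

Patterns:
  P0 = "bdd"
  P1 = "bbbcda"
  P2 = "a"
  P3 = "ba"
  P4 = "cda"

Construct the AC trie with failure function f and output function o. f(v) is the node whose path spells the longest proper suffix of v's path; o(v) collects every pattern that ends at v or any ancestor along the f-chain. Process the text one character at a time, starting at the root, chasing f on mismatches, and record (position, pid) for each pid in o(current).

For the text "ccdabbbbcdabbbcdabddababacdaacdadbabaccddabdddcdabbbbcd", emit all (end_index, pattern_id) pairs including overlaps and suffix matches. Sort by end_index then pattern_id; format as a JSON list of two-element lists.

Construct AC machine:
Trie nodes:
  0='ε' goto a→9 b→1 c→11
  1='b' goto a→10 b→4 d→2
  2='bd' goto d→3
  3='bdd' goto ·  [P0 ends]
  4='bb' goto b→5
  5='bbb' goto c→6
  6='bbbc' goto d→7
  7='bbbcd' goto a→8
  8='bbbcda' goto ·  [P1 ends]
  9='a' goto ·  [P2 ends]
  10='ba' goto ·  [P3 ends]
  11='c' goto d→12
  12='cd' goto a→13
  13='cda' goto ·  [P4 ends]

BFS fail/out derivation:
  fail(1) 'b': from fail(0)=0 chase 'b': 0 ⇒ 0;  out=∅∪out(0)=∅
  fail(9) 'a': from fail(0)=0 chase 'a': 0 ⇒ 0;  out={2}∪out(0)={2}
  fail(11) 'c': from fail(0)=0 chase 'c': 0 ⇒ 0;  out=∅∪out(0)=∅
  fail(2) 'bd': from fail(1)=0 chase 'd': 0 ⇒ 0;  out=∅∪out(0)=∅
  fail(4) 'bb': from fail(1)=0 chase 'b': 0 ⇒ 1;  out=∅∪out(1)=∅
  fail(10) 'ba': from fail(1)=0 chase 'a': 0 ⇒ 9;  out={3}∪out(9)={2,3}
  fail(12) 'cd': from fail(11)=0 chase 'd': 0 ⇒ 0;  out=∅∪out(0)=∅
  fail(3) 'bdd': from fail(2)=0 chase 'd': 0 ⇒ 0;  out={0}∪out(0)={0}
  fail(5) 'bbb': from fail(4)=1 chase 'b': 1 ⇒ 4;  out=∅∪out(4)=∅
  fail(13) 'cda': from fail(12)=0 chase 'a': 0 ⇒ 9;  out={4}∪out(9)={2,4}
  fail(6) 'bbbc': from fail(5)=4 chase 'c': 4→1→0 ⇒ 11;  out=∅∪out(11)=∅
  fail(7) 'bbbcd': from fail(6)=11 chase 'd': 11 ⇒ 12;  out=∅∪out(12)=∅
  fail(8) 'bbbcda': from fail(7)=12 chase 'a': 12 ⇒ 13;  out={1}∪out(13)={1,2,4}

Text stream:
pos 0 'c': at 11
pos 1 'c': at 11 (fail-walked)
pos 2 'd': at 12
pos 3 'a': at 13  ** P2@[3:3],P4@[1:3]
pos 4 'b': at 1 (fail-walked)
pos 5 'b': at 4
pos 6 'b': at 5
pos 7 'b': at 5 (fail-walked)
pos 8 'c': at 6
pos 9 'd': at 7
pos 10 'a': at 8  ** P1@[5:10],P2@[10:10],P4@[8:10]
pos 11 'b': at 1 (fail-walked)
pos 12 'b': at 4
pos 13 'b': at 5
pos 14 'c': at 6
pos 15 'd': at 7
pos 16 'a': at 8  ** P1@[11:16],P2@[16:16],P4@[14:16]
pos 17 'b': at 1 (fail-walked)
pos 18 'd': at 2
pos 19 'd': at 3  ** P0@[17:19]
pos 20 'a': at 9 (fail-walked)  ** P2@[20:20]
pos 21 'b': at 1 (fail-walked)
pos 22 'a': at 10  ** P2@[22:22],P3@[21:22]
pos 23 'b': at 1 (fail-walked)
pos 24 'a': at 10  ** P2@[24:24],P3@[23:24]
pos 25 'c': at 11 (fail-walked)
pos 26 'd': at 12
pos 27 'a': at 13  ** P2@[27:27],P4@[25:27]
pos 28 'a': at 9 (fail-walked)  ** P2@[28:28]
pos 29 'c': at 11 (fail-walked)
pos 30 'd': at 12
pos 31 'a': at 13  ** P2@[31:31],P4@[29:31]
pos 32 'd': at 0 (fail-walked)
pos 33 'b': at 1
pos 34 'a': at 10  ** P2@[34:34],P3@[33:34]
pos 35 'b': at 1 (fail-walked)
pos 36 'a': at 10  ** P2@[36:36],P3@[35:36]
pos 37 'c': at 11 (fail-walked)
pos 38 'c': at 11 (fail-walked)
pos 39 'd': at 12
pos 40 'd': at 0 (fail-walked)
pos 41 'a': at 9  ** P2@[41:41]
pos 42 'b': at 1 (fail-walked)
pos 43 'd': at 2
pos 44 'd': at 3  ** P0@[42:44]
pos 45 'd': at 0 (fail-walked)
pos 46 'c': at 11
pos 47 'd': at 12
pos 48 'a': at 13  ** P2@[48:48],P4@[46:48]
pos 49 'b': at 1 (fail-walked)
pos 50 'b': at 4
pos 51 'b': at 5
pos 52 'b': at 5 (fail-walked)
pos 53 'c': at 6
pos 54 'd': at 7

All matches (sorted): [[3,2],[3,4],[10,1],[10,2],[10,4],[16,1],[16,2],[16,4],[19,0],[20,2],[22,2],[22,3],[24,2],[24,3],[27,2],[27,4],[28,2],[31,2],[31,4],[34,2],[34,3],[36,2],[36,3],[41,2],[44,0],[48,2],[48,4]]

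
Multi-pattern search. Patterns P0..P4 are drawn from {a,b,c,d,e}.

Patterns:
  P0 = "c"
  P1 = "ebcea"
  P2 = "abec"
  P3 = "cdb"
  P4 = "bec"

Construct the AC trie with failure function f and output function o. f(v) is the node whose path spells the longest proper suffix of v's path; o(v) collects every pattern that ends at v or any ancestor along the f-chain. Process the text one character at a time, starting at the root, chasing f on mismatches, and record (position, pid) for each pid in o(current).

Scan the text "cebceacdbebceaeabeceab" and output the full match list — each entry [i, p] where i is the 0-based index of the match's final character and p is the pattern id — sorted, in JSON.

Construct AC machine:
Trie (insert patterns):
  n0 'ε': a→7 b→13 c→1 e→2
  n1 'c': d→11  ←P0
  n2 'e': b→3
  n3 'eb': c→4
  n4 'ebc': e→5
  n5 'ebce': a→6
  n6 'ebcea': ·  ←P1
  n7 'a': b→8
  n8 'ab': e→9
  n9 'abe': c→10
  n10 'abec': ·  ←P2
  n11 'cd': b→12
  n12 'cdb': ·  ←P3
  n13 'b': e→14
  n14 'be': c→15
  n15 'bec': ·  ←P4

Failure links (BFS by depth):
  n1('c'): parent n0 fail=0; on 'c' 0 → fail=0;  out {0}∪∅={0}
  n2('e'): parent n0 fail=0; on 'e' 0 → fail=0;  out ∅∪∅=∅
  n7('a'): parent n0 fail=0; on 'a' 0 → fail=0;  out ∅∪∅=∅
  n13('b'): parent n0 fail=0; on 'b' 0 → fail=0;  out ∅∪∅=∅
  n3('eb'): parent n2 fail=0; on 'b' 0 → fail=13;  out ∅∪∅=∅
  n8('ab'): parent n7 fail=0; on 'b' 0 → fail=13;  out ∅∪∅=∅
  n11('cd'): parent n1 fail=0; on 'd' 0 → fail=0;  out ∅∪∅=∅
  n14('be'): parent n13 fail=0; on 'e' 0 → fail=2;  out ∅∪∅=∅
  n4('ebc'): parent n3 fail=13; on 'c' 13→0 → fail=1;  out ∅∪{0}={0}
  n9('abe'): parent n8 fail=13; on 'e' 13 → fail=14;  out ∅∪∅=∅
  n12('cdb'): parent n11 fail=0; on 'b' 0 → fail=13;  out {3}∪∅={3}
  n15('bec'): parent n14 fail=2; on 'c' 2→0 → fail=1;  out {4}∪{0}={0,4}
  n5('ebce'): parent n4 fail=1; on 'e' 1→0 → fail=2;  out ∅∪∅=∅
  n10('abec'): parent n9 fail=14; on 'c' 14 → fail=15;  out {2}∪{0,4}={0,2,4}
  n6('ebcea'): parent n5 fail=2; on 'a' 2→0 → fail=7;  out {1}∪∅={1}

Scan:
pos 0 'c': at 1  → match P0@[0:0]
pos 1 'e': at 2 (fail-walked)
pos 2 'b': at 3
pos 3 'c': at 4  → match P0@[3:3]
pos 4 'e': at 5
pos 5 'a': at 6  → match P1@[1:5]
pos 6 'c': at 1 (fail-walked)  → match P0@[6:6]
pos 7 'd': at 11
pos 8 'b': at 12  → match P3@[6:8]
pos 9 'e': at 14 (fail-walked)
pos 10 'b': at 3 (fail-walked)
pos 11 'c': at 4  → match P0@[11:11]
pos 12 'e': at 5
pos 13 'a': at 6  → match P1@[9:13]
pos 14 'e': at 2 (fail-walked)
pos 15 'a': at 7 (fail-walked)
pos 16 'b': at 8
pos 17 'e': at 9
pos 18 'c': at 10  → match P0@[18:18],P2@[15:18],P4@[16:18]
pos 19 'e': at 2 (fail-walked)
pos 20 'a': at 7 (fail-walked)
pos 21 'b': at 8

All matches (sorted): [[0,0],[3,0],[5,1],[6,0],[8,3],[11,0],[13,1],[18,0],[18,2],[18,4]]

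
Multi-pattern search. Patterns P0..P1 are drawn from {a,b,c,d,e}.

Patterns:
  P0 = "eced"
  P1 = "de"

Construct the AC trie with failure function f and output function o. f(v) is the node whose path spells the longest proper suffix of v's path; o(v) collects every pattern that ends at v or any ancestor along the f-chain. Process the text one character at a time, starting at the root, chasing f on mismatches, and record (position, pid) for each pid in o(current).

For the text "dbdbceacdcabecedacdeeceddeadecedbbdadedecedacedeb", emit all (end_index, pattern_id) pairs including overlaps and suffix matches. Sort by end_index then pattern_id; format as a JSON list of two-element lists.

Build:
Trie (insert patterns):
  0='ε' goto d→5 e→1
  1='e' goto c→2
  2='ec' goto e→3
  3='ece' goto d→4
  4='eced' goto ·  ←P0
  5='d' goto e→6
  6='de' goto ·  ←P1

BFS fail/out derivation:
  n1('e'): parent n0 fail=0; on 'e' 0 → fail=0;  out ∅∪∅=∅
  n5('d'): parent n0 fail=0; on 'd' 0 → fail=0;  out ∅∪∅=∅
  n2('ec'): parent n1 fail=0; on 'c' 0 → fail=0;  out ∅∪∅=∅
  n6('de'): parent n5 fail=0; on 'e' 0 → fail=1;  out {1}∪∅={1}
  n3('ece'): parent n2 fail=0; on 'e' 0 → fail=1;  out ∅∪∅=∅
  n4('eced'): parent n3 fail=1; on 'd' 1→0 → fail=5;  out {0}∪∅={0}

Text stream:
[0] read 'd'  n0⇒n5
[1] read 'b'  n5⇒n0 ·f
[2] read 'd'  n0⇒n5
[3] read 'b'  n5⇒n0 ·f
[4] read 'c'  n0⇒n0
[5] read 'e'  n0⇒n1
[6] read 'a'  n1⇒n0 ·f
[7] read 'c'  n0⇒n0
[8] read 'd'  n0⇒n5
[9] read 'c'  n5⇒n0 ·f
[10] read 'a'  n0⇒n0
[11] read 'b'  n0⇒n0
[12] read 'e'  n0⇒n1
[13] read 'c'  n1⇒n2
[14] read 'e'  n2⇒n3
[15] read 'd'  n3⇒n4  emit P0@[12:15]
[16] read 'a'  n4⇒n0 ·f
[17] read 'c'  n0⇒n0
[18] read 'd'  n0⇒n5
[19] read 'e'  n5⇒n6  emit P1@[18:19]
[20] read 'e'  n6⇒n1 ·f
[21] read 'c'  n1⇒n2
[22] read 'e'  n2⇒n3
[23] read 'd'  n3⇒n4  emit P0@[20:23]
[24] read 'd'  n4⇒n5 ·f
[25] read 'e'  n5⇒n6  emit P1@[24:25]
[26] read 'a'  n6⇒n0 ·f
[27] read 'd'  n0⇒n5
[28] read 'e'  n5⇒n6  emit P1@[27:28]
[29] read 'c'  n6⇒n2 ·f
[30] read 'e'  n2⇒n3
[31] read 'd'  n3⇒n4  emit P0@[28:31]
[32] read 'b'  n4⇒n0 ·f
[33] read 'b'  n0⇒n0
[34] read 'd'  n0⇒n5
[35] read 'a'  n5⇒n0 ·f
[36] read 'd'  n0⇒n5
[37] read 'e'  n5⇒n6  emit P1@[36:37]
[38] read 'd'  n6⇒n5 ·f
[39] read 'e'  n5⇒n6  emit P1@[38:39]
[40] read 'c'  n6⇒n2 ·f
[41] read 'e'  n2⇒n3
[42] read 'd'  n3⇒n4  emit P0@[39:42]
[43] read 'a'  n4⇒n0 ·f
[44] read 'c'  n0⇒n0
[45] read 'e'  n0⇒n1
[46] read 'd'  n1⇒n5 ·f
[47] read 'e'  n5⇒n6  emit P1@[46:47]
[48] read 'b'  n6⇒n0 ·f

Matches: [[15,0],[19,1],[23,0],[25,1],[28,1],[31,0],[37,1],[39,1],[42,0],[47,1]]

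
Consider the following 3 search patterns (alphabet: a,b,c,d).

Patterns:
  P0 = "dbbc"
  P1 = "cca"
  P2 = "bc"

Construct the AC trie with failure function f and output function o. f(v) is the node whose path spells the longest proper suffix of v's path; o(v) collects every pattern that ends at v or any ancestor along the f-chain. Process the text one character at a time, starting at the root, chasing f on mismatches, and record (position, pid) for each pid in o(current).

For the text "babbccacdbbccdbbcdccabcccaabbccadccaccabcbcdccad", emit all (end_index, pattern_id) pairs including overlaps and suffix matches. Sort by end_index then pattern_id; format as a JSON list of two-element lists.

Build automaton:
Trie nodes:
  0='ε' goto b→8 c→5 d→1
  1='d' goto b→2
  2='db' goto b→3
  3='dbb' goto c→4
  4='dbbc' goto ·  [P0 ends]
  5='c' goto c→6
  6='cc' goto a→7
  7='cca' goto ·  [P1 ends]
  8='b' goto c→9
  9='bc' goto ·  [P2 ends]

BFS fail/out derivation:
  n1('d'): parent n0 fail=0; on 'd' 0 → fail=0;  out ∅∪∅=∅
  n5('c'): parent n0 fail=0; on 'c' 0 → fail=0;  out ∅∪∅=∅
  n8('b'): parent n0 fail=0; on 'b' 0 → fail=0;  out ∅∪∅=∅
  n2('db'): parent n1 fail=0; on 'b' 0 → fail=8;  out ∅∪∅=∅
  n6('cc'): parent n5 fail=0; on 'c' 0 → fail=5;  out ∅∪∅=∅
  n9('bc'): parent n8 fail=0; on 'c' 0 → fail=5;  out {2}∪∅={2}
  n3('dbb'): parent n2 fail=8; on 'b' 8→0 → fail=8;  out ∅∪∅=∅
  n7('cca'): parent n6 fail=5; on 'a' 5→0 → fail=0;  out {1}∪∅={1}
  n4('dbbc'): parent n3 fail=8; on 'c' 8 → fail=9;  out {0}∪{2}={0,2}

Run:
pos 0 'b': at 8
pos 1 'a': at 0 ·f
pos 2 'b': at 8
pos 3 'b': at 8 ·f
pos 4 'c': at 9  emit P2@[3:4]
pos 5 'c': at 6 ·f
pos 6 'a': at 7  emit P1@[4:6]
pos 7 'c': at 5 ·f
pos 8 'd': at 1 ·f
pos 9 'b': at 2
pos 10 'b': at 3
pos 11 'c': at 4  emit P0@[8:11],P2@[10:11]
pos 12 'c': at 6 ·f
pos 13 'd': at 1 ·f
pos 14 'b': at 2
pos 15 'b': at 3
pos 16 'c': at 4  emit P0@[13:16],P2@[15:16]
pos 17 'd': at 1 ·f
pos 18 'c': at 5 ·f
pos 19 'c': at 6
pos 20 'a': at 7  emit P1@[18:20]
pos 21 'b': at 8 ·f
pos 22 'c': at 9  emit P2@[21:22]
pos 23 'c': at 6 ·f
pos 24 'c': at 6 ·f
pos 25 'a': at 7  emit P1@[23:25]
pos 26 'a': at 0 ·f
pos 27 'b': at 8
pos 28 'b': at 8 ·f
pos 29 'c': at 9  emit P2@[28:29]
pos 30 'c': at 6 ·f
pos 31 'a': at 7  emit P1@[29:31]
pos 32 'd': at 1 ·f
pos 33 'c': at 5 ·f
pos 34 'c': at 6
pos 35 'a': at 7  emit P1@[33:35]
pos 36 'c': at 5 ·f
pos 37 'c': at 6
pos 38 'a': at 7  emit P1@[36:38]
pos 39 'b': at 8 ·f
pos 40 'c': at 9  emit P2@[39:40]
pos 41 'b': at 8 ·f
pos 42 'c': at 9  emit P2@[41:42]
pos 43 'd': at 1 ·f
pos 44 'c': at 5 ·f
pos 45 'c': at 6
pos 46 'a': at 7  emit P1@[44:46]
pos 47 'd': at 1 ·f

All matches (sorted): [[4,2],[6,1],[11,0],[11,2],[16,0],[16,2],[20,1],[22,2],[25,1],[29,2],[31,1],[35,1],[38,1],[40,2],[42,2],[46,1]]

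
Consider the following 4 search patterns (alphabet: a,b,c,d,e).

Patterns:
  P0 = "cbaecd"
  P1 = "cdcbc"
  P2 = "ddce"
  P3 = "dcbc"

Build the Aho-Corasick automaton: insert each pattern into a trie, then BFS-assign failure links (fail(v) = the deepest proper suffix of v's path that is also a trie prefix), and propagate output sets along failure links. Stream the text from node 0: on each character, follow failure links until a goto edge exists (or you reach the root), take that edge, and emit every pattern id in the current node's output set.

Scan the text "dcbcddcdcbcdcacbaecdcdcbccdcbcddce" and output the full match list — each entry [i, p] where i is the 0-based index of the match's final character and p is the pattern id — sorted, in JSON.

Build:
Trie (insert patterns):
  n0 'ε': c→1 d→11
  n1 'c': b→2 d→7
  n2 'cb': a→3
  n3 'cba': e→4
  n4 'cbae': c→5
  n5 'cbaec': d→6
  n6 'cbaecd': ·  ←P0
  n7 'cd': c→8
  n8 'cdc': b→9
  n9 'cdcb': c→10
  n10 'cdcbc': ·  ←P1
  n11 'd': c→15 d→12
  n12 'dd': c→13
  n13 'ddc': e→14
  n14 'ddce': ·  ←P2
  n15 'dc': b→16
  n16 'dcb': c→17
  n17 'dcbc': ·  ←P3

BFS fail/out derivation:
  n1('c'): parent n0 fail=0; on 'c' 0 → fail=0;  out ∅∪∅=∅
  n11('d'): parent n0 fail=0; on 'd' 0 → fail=0;  out ∅∪∅=∅
  n2('cb'): parent n1 fail=0; on 'b' 0 → fail=0;  out ∅∪∅=∅
  n7('cd'): parent n1 fail=0; on 'd' 0 → fail=11;  out ∅∪∅=∅
  n12('dd'): parent n11 fail=0; on 'd' 0 → fail=11;  out ∅∪∅=∅
  n15('dc'): parent n11 fail=0; on 'c' 0 → fail=1;  out ∅∪∅=∅
  n3('cba'): parent n2 fail=0; on 'a' 0 → fail=0;  out ∅∪∅=∅
  n8('cdc'): parent n7 fail=11; on 'c' 11 → fail=15;  out ∅∪∅=∅
  n13('ddc'): parent n12 fail=11; on 'c' 11 → fail=15;  out ∅∪∅=∅
  n16('dcb'): parent n15 fail=1; on 'b' 1 → fail=2;  out ∅∪∅=∅
  n4('cbae'): parent n3 fail=0; on 'e' 0 → fail=0;  out ∅∪∅=∅
  n9('cdcb'): parent n8 fail=15; on 'b' 15 → fail=16;  out ∅∪∅=∅
  n14('ddce'): parent n13 fail=15; on 'e' 15→1→0 → fail=0;  out {2}∪∅={2}
  n17('dcbc'): parent n16 fail=2; on 'c' 2→0 → fail=1;  out {3}∪∅={3}
  n5('cbaec'): parent n4 fail=0; on 'c' 0 → fail=1;  out ∅∪∅=∅
  n10('cdcbc'): parent n9 fail=16; on 'c' 16 → fail=17;  out {1}∪{3}={1,3}
  n6('cbaecd'): parent n5 fail=1; on 'd' 1 → fail=7;  out {0}∪∅={0}

Run:
i=0 'd': node 0→11
i=1 'c': node 11→15
i=2 'b': node 15→16
i=3 'c': node 16→17  emit P3@[0:3]
i=4 'd': node 17→7 (via fail)
i=5 'd': node 7→12 (via fail)
i=6 'c': node 12→13
i=7 'd': node 13→7 (via fail)
i=8 'c': node 7→8
i=9 'b': node 8→9
i=10 'c': node 9→10  emit P1@[6:10],P3@[7:10]
i=11 'd': node 10→7 (via fail)
i=12 'c': node 7→8
i=13 'a': node 8→0 (via fail)
i=14 'c': node 0→1
i=15 'b': node 1→2
i=16 'a': node 2→3
i=17 'e': node 3→4
i=18 'c': node 4→5
i=19 'd': node 5→6  emit P0@[14:19]
i=20 'c': node 6→8 (via fail)
i=21 'd': node 8→7 (via fail)
i=22 'c': node 7→8
i=23 'b': node 8→9
i=24 'c': node 9→10  emit P1@[20:24],P3@[21:24]
i=25 'c': node 10→1 (via fail)
i=26 'd': node 1→7
i=27 'c': node 7→8
i=28 'b': node 8→9
i=29 'c': node 9→10  emit P1@[25:29],P3@[26:29]
i=30 'd': node 10→7 (via fail)
i=31 'd': node 7→12 (via fail)
i=32 'c': node 12→13
i=33 'e': node 13→14  emit P2@[30:33]

Matches: [[3,3],[10,1],[10,3],[19,0],[24,1],[24,3],[29,1],[29,3],[33,2]]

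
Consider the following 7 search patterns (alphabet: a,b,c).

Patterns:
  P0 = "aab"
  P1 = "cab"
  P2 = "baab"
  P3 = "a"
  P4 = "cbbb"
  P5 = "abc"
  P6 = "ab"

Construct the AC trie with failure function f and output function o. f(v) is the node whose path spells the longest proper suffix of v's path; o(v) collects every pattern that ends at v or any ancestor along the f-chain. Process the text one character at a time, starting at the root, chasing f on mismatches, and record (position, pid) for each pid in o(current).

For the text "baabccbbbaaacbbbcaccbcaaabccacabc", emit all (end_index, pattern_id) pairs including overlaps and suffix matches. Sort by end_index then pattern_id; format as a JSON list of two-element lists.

Build:
Trie (insert patterns):
  0='ε' goto a→1 b→7 c→4
  1='a' goto a→2 b→14  ←P3
  2='aa' goto b→3
  3='aab' goto ·  ←P0
  4='c' goto a→5 b→11
  5='ca' goto b→6
  6='cab' goto ·  ←P1
  7='b' goto a→8
  8='ba' goto a→9
  9='baa' goto b→10
  10='baab' goto ·  ←P2
  11='cb' goto b→12
  12='cbb' goto b→13
  13='cbbb' goto ·  ←P4
  14='ab' goto c→15  ←P6
  15='abc' goto ·  ←P5

BFS fail/out derivation:
  fail(1) 'a': from fail(0)=0 chase 'a': 0 ⇒ 0;  out={3}∪out(0)={3}
  fail(4) 'c': from fail(0)=0 chase 'c': 0 ⇒ 0;  out=∅∪out(0)=∅
  fail(7) 'b': from fail(0)=0 chase 'b': 0 ⇒ 0;  out=∅∪out(0)=∅
  fail(2) 'aa': from fail(1)=0 chase 'a': 0 ⇒ 1;  out=∅∪out(1)={3}
  fail(5) 'ca': from fail(4)=0 chase 'a': 0 ⇒ 1;  out=∅∪out(1)={3}
  fail(8) 'ba': from fail(7)=0 chase 'a': 0 ⇒ 1;  out=∅∪out(1)={3}
  fail(11) 'cb': from fail(4)=0 chase 'b': 0 ⇒ 7;  out=∅∪out(7)=∅
  fail(14) 'ab': from fail(1)=0 chase 'b': 0 ⇒ 7;  out={6}∪out(7)={6}
  fail(3) 'aab': from fail(2)=1 chase 'b': 1 ⇒ 14;  out={0}∪out(14)={0,6}
  fail(6) 'cab': from fail(5)=1 chase 'b': 1 ⇒ 14;  out={1}∪out(14)={1,6}
  fail(9) 'baa': from fail(8)=1 chase 'a': 1 ⇒ 2;  out=∅∪out(2)={3}
  fail(12) 'cbb': from fail(11)=7 chase 'b': 7→0 ⇒ 7;  out=∅∪out(7)=∅
  fail(15) 'abc': from fail(14)=7 chase 'c': 7→0 ⇒ 4;  out={5}∪out(4)={5}
  fail(10) 'baab': from fail(9)=2 chase 'b': 2 ⇒ 3;  out={2}∪out(3)={0,2,6}
  fail(13) 'cbbb': from fail(12)=7 chase 'b': 7→0 ⇒ 7;  out={4}∪out(7)={4}

Text stream:
i=0 'b': node 0→7
i=1 'a': node 7→8  ** P3@[1:1]
i=2 'a': node 8→9  ** P3@[2:2]
i=3 'b': node 9→10  ** P0@[1:3],P2@[0:3],P6@[2:3]
i=4 'c': node 10→15 ·f  ** P5@[2:4]
i=5 'c': node 15→4 ·f
i=6 'b': node 4→11
i=7 'b': node 11→12
i=8 'b': node 12→13  ** P4@[5:8]
i=9 'a': node 13→8 ·f  ** P3@[9:9]
i=10 'a': node 8→9  ** P3@[10:10]
i=11 'a': node 9→2 ·f  ** P3@[11:11]
i=12 'c': node 2→4 ·f
i=13 'b': node 4→11
i=14 'b': node 11→12
i=15 'b': node 12→13  ** P4@[12:15]
i=16 'c': node 13→4 ·f
i=17 'a': node 4→5  ** P3@[17:17]
i=18 'c': node 5→4 ·f
i=19 'c': node 4→4 ·f
i=20 'b': node 4→11
i=21 'c': node 11→4 ·f
i=22 'a': node 4→5  ** P3@[22:22]
i=23 'a': node 5→2 ·f  ** P3@[23:23]
i=24 'a': node 2→2 ·f  ** P3@[24:24]
i=25 'b': node 2→3  ** P0@[23:25],P6@[24:25]
i=26 'c': node 3→15 ·f  ** P5@[24:26]
i=27 'c': node 15→4 ·f
i=28 'a': node 4→5  ** P3@[28:28]
i=29 'c': node 5→4 ·f
i=30 'a': node 4→5  ** P3@[30:30]
i=31 'b': node 5→6  ** P1@[29:31],P6@[30:31]
i=32 'c': node 6→15 ·f  ** P5@[30:32]

All matches (sorted): [[1,3],[2,3],[3,0],[3,2],[3,6],[4,5],[8,4],[9,3],[10,3],[11,3],[15,4],[17,3],[22,3],[23,3],[24,3],[25,0],[25,6],[26,5],[28,3],[30,3],[31,1],[31,6],[32,5]]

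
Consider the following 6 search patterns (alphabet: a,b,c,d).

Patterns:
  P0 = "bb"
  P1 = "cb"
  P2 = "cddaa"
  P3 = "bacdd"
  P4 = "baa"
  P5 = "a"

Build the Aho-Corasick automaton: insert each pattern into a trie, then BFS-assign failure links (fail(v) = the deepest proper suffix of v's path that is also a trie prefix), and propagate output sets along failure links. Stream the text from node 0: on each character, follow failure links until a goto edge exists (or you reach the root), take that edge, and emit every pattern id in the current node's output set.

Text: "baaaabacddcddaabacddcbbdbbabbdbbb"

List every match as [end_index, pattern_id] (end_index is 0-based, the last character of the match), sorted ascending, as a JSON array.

Build:
Trie (insert patterns):
  0='ε' goto a→14 b→1 c→3
  1='b' goto a→9 b→2
  2='bb' goto ·  ←P0
  3='c' goto b→4 d→5
  4='cb' goto ·  ←P1
  5='cd' goto d→6
  6='cdd' goto a→7
  7='cdda' goto a→8
  8='cddaa' goto ·  ←P2
  9='ba' goto a→13 c→10
  10='bac' goto d→11
  11='bacd' goto d→12
  12='bacdd' goto ·  ←P3
  13='baa' goto ·  ←P4
  14='a' goto ·  ←P5

BFS fail/out derivation:
  n1('b'): parent n0 fail=0; on 'b' 0 → fail=0;  out ∅∪∅=∅
  n3('c'): parent n0 fail=0; on 'c' 0 → fail=0;  out ∅∪∅=∅
  n14('a'): parent n0 fail=0; on 'a' 0 → fail=0;  out {5}∪∅={5}
  n2('bb'): parent n1 fail=0; on 'b' 0 → fail=1;  out {0}∪∅={0}
  n4('cb'): parent n3 fail=0; on 'b' 0 → fail=1;  out {1}∪∅={1}
  n5('cd'): parent n3 fail=0; on 'd' 0 → fail=0;  out ∅∪∅=∅
  n9('ba'): parent n1 fail=0; on 'a' 0 → fail=14;  out ∅∪{5}={5}
  n6('cdd'): parent n5 fail=0; on 'd' 0 → fail=0;  out ∅∪∅=∅
  n10('bac'): parent n9 fail=14; on 'c' 14→0 → fail=3;  out ∅∪∅=∅
  n13('baa'): parent n9 fail=14; on 'a' 14→0 → fail=14;  out {4}∪{5}={4,5}
  n7('cdda'): parent n6 fail=0; on 'a' 0 → fail=14;  out ∅∪{5}={5}
  n11('bacd'): parent n10 fail=3; on 'd' 3 → fail=5;  out ∅∪∅=∅
  n8('cddaa'): parent n7 fail=14; on 'a' 14→0 → fail=14;  out {2}∪{5}={2,5}
  n12('bacdd'): parent n11 fail=5; on 'd' 5 → fail=6;  out {3}∪∅={3}

Scan:
[0] read 'b'  n0⇒n1
[1] read 'a'  n1⇒n9  → match P5@[1:1]
[2] read 'a'  n9⇒n13  → match P4@[0:2],P5@[2:2]
[3] read 'a'  n13⇒n14 (fail-walked)  → match P5@[3:3]
[4] read 'a'  n14⇒n14 (fail-walked)  → match P5@[4:4]
[5] read 'b'  n14⇒n1 (fail-walked)
[6] read 'a'  n1⇒n9  → match P5@[6:6]
[7] read 'c'  n9⇒n10
[8] read 'd'  n10⇒n11
[9] read 'd'  n11⇒n12  → match P3@[5:9]
[10] read 'c'  n12⇒n3 (fail-walked)
[11] read 'd'  n3⇒n5
[12] read 'd'  n5⇒n6
[13] read 'a'  n6⇒n7  → match P5@[13:13]
[14] read 'a'  n7⇒n8  → match P2@[10:14],P5@[14:14]
[15] read 'b'  n8⇒n1 (fail-walked)
[16] read 'a'  n1⇒n9  → match P5@[16:16]
[17] read 'c'  n9⇒n10
[18] read 'd'  n10⇒n11
[19] read 'd'  n11⇒n12  → match P3@[15:19]
[20] read 'c'  n12⇒n3 (fail-walked)
[21] read 'b'  n3⇒n4  → match P1@[20:21]
[22] read 'b'  n4⇒n2 (fail-walked)  → match P0@[21:22]
[23] read 'd'  n2⇒n0 (fail-walked)
[24] read 'b'  n0⇒n1
[25] read 'b'  n1⇒n2  → match P0@[24:25]
[26] read 'a'  n2⇒n9 (fail-walked)  → match P5@[26:26]
[27] read 'b'  n9⇒n1 (fail-walked)
[28] read 'b'  n1⇒n2  → match P0@[27:28]
[29] read 'd'  n2⇒n0 (fail-walked)
[30] read 'b'  n0⇒n1
[31] read 'b'  n1⇒n2  → match P0@[30:31]
[32] read 'b'  n2⇒n2 (fail-walked)  → match P0@[31:32]

Result: [[1,5],[2,4],[2,5],[3,5],[4,5],[6,5],[9,3],[13,5],[14,2],[14,5],[16,5],[19,3],[21,1],[22,0],[25,0],[26,5],[28,0],[31,0],[32,0]]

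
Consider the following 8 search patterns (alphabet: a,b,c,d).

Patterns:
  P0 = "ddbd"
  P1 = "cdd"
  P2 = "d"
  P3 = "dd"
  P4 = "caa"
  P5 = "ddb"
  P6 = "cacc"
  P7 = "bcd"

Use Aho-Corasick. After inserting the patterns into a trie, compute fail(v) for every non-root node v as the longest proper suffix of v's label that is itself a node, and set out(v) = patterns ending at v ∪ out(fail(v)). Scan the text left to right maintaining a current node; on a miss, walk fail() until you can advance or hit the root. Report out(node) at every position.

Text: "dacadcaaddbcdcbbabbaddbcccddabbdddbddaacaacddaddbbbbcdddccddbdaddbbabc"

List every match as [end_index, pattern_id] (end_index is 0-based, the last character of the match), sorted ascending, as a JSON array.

Build:
Trie (insert patterns):
  n0 'ε': b→12 c→5 d→1
  n1 'd': d→2  [P2 ends]
  n2 'dd': b→3  [P3 ends]
  n3 'ddb': d→4  [P5 ends]
  n4 'ddbd': ·  [P0 ends]
  n5 'c': a→8 d→6
  n6 'cd': d→7
  n7 'cdd': ·  [P1 ends]
  n8 'ca': a→9 c→10
  n9 'caa': ·  [P4 ends]
  n10 'cac': c→11
  n11 'cacc': ·  [P6 ends]
  n12 'b': c→13
  n13 'bc': d→14
  n14 'bcd': ·  [P7 ends]

Failure links (BFS by depth):
  n1('d'): parent n0 fail=0; on 'd' 0 → fail=0;  out {2}∪∅={2}
  n5('c'): parent n0 fail=0; on 'c' 0 → fail=0;  out ∅∪∅=∅
  n12('b'): parent n0 fail=0; on 'b' 0 → fail=0;  out ∅∪∅=∅
  n2('dd'): parent n1 fail=0; on 'd' 0 → fail=1;  out {3}∪{2}={2,3}
  n6('cd'): parent n5 fail=0; on 'd' 0 → fail=1;  out ∅∪{2}={2}
  n8('ca'): parent n5 fail=0; on 'a' 0 → fail=0;  out ∅∪∅=∅
  n13('bc'): parent n12 fail=0; on 'c' 0 → fail=5;  out ∅∪∅=∅
  n3('ddb'): parent n2 fail=1; on 'b' 1→0 → fail=12;  out {5}∪∅={5}
  n7('cdd'): parent n6 fail=1; on 'd' 1 → fail=2;  out {1}∪{2,3}={1,2,3}
  n9('caa'): parent n8 fail=0; on 'a' 0 → fail=0;  out {4}∪∅={4}
  n10('cac'): parent n8 fail=0; on 'c' 0 → fail=5;  out ∅∪∅=∅
  n14('bcd'): parent n13 fail=5; on 'd' 5 → fail=6;  out {7}∪{2}={2,7}
  n4('ddbd'): parent n3 fail=12; on 'd' 12→0 → fail=1;  out {0}∪{2}={0,2}
  n11('cacc'): parent n10 fail=5; on 'c' 5→0 → fail=5;  out {6}∪∅={6}

Text stream:
i=0 'd': node 0→1  ** P2@[0:0]
i=1 'a': node 1→0 ·f
i=2 'c': node 0→5
i=3 'a': node 5→8
i=4 'd': node 8→1 ·f  ** P2@[4:4]
i=5 'c': node 1→5 ·f
i=6 'a': node 5→8
i=7 'a': node 8→9  ** P4@[5:7]
i=8 'd': node 9→1 ·f  ** P2@[8:8]
i=9 'd': node 1→2  ** P2@[9:9],P3@[8:9]
i=10 'b': node 2→3  ** P5@[8:10]
i=11 'c': node 3→13 ·f
i=12 'd': node 13→14  ** P2@[12:12],P7@[10:12]
i=13 'c': node 14→5 ·f
i=14 'b': node 5→12 ·f
i=15 'b': node 12→12 ·f
i=16 'a': node 12→0 ·f
i=17 'b': node 0→12
i=18 'b': node 12→12 ·f
i=19 'a': node 12→0 ·f
i=20 'd': node 0→1  ** P2@[20:20]
i=21 'd': node 1→2  ** P2@[21:21],P3@[20:21]
i=22 'b': node 2→3  ** P5@[20:22]
i=23 'c': node 3→13 ·f
i=24 'c': node 13→5 ·f
i=25 'c': node 5→5 ·f
i=26 'd': node 5→6  ** P2@[26:26]
i=27 'd': node 6→7  ** P1@[25:27],P2@[27:27],P3@[26:27]
i=28 'a': node 7→0 ·f
i=29 'b': node 0→12
i=30 'b': node 12→12 ·f
i=31 'd': node 12→1 ·f  ** P2@[31:31]
i=32 'd': node 1→2  ** P2@[32:32],P3@[31:32]
i=33 'd': node 2→2 ·f  ** P2@[33:33],P3@[32:33]
i=34 'b': node 2→3  ** P5@[32:34]
i=35 'd': node 3→4  ** P0@[32:35],P2@[35:35]
i=36 'd': node 4→2 ·f  ** P2@[36:36],P3@[35:36]
i=37 'a': node 2→0 ·f
i=38 'a': node 0→0
i=39 'c': node 0→5
i=40 'a': node 5→8
i=41 'a': node 8→9  ** P4@[39:41]
i=42 'c': node 9→5 ·f
i=43 'd': node 5→6  ** P2@[43:43]
i=44 'd': node 6→7  ** P1@[42:44],P2@[44:44],P3@[43:44]
i=45 'a': node 7→0 ·f
i=46 'd': node 0→1  ** P2@[46:46]
i=47 'd': node 1→2  ** P2@[47:47],P3@[46:47]
i=48 'b': node 2→3  ** P5@[46:48]
i=49 'b': node 3→12 ·f
i=50 'b': node 12→12 ·f
i=51 'b': node 12→12 ·f
i=52 'c': node 12→13
i=53 'd': node 13→14  ** P2@[53:53],P7@[51:53]
i=54 'd': node 14→7 ·f  ** P1@[52:54],P2@[54:54],P3@[53:54]
i=55 'd': node 7→2 ·f  ** P2@[55:55],P3@[54:55]
i=56 'c': node 2→5 ·f
i=57 'c': node 5→5 ·f
i=58 'd': node 5→6  ** P2@[58:58]
i=59 'd': node 6→7  ** P1@[57:59],P2@[59:59],P3@[58:59]
i=60 'b': node 7→3 ·f  ** P5@[58:60]
i=61 'd': node 3→4  ** P0@[58:61],P2@[61:61]
i=62 'a': node 4→0 ·f
i=63 'd': node 0→1  ** P2@[63:63]
i=64 'd': node 1→2  ** P2@[64:64],P3@[63:64]
i=65 'b': node 2→3  ** P5@[63:65]
i=66 'b': node 3→12 ·f
i=67 'a': node 12→0 ·f
i=68 'b': node 0→12
i=69 'c': node 12→13

All matches (sorted): [[0,2],[4,2],[7,4],[8,2],[9,2],[9,3],[10,5],[12,2],[12,7],[20,2],[21,2],[21,3],[22,5],[26,2],[27,1],[27,2],[27,3],[31,2],[32,2],[32,3],[33,2],[33,3],[34,5],[35,0],[35,2],[36,2],[36,3],[41,4],[43,2],[44,1],[44,2],[44,3],[46,2],[47,2],[47,3],[48,5],[53,2],[53,7],[54,1],[54,2],[54,3],[55,2],[55,3],[58,2],[59,1],[59,2],[59,3],[60,5],[61,0],[61,2],[63,2],[64,2],[64,3],[65,5]]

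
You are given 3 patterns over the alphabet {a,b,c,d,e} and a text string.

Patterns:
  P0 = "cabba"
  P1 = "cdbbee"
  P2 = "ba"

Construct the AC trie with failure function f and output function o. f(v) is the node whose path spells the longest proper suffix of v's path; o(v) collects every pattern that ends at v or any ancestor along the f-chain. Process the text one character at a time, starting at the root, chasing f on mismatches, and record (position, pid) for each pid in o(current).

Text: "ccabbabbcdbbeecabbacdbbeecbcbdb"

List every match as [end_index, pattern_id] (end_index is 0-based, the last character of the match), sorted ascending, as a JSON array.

Construct AC machine:
Trie (insert patterns):
  n0 'ε': b→11 c→1
  n1 'c': a→2 d→6
  n2 'ca': b→3
  n3 'cab': b→4
  n4 'cabb': a→5
  n5 'cabba': ·  [P0 ends]
  n6 'cd': b→7
  n7 'cdb': b→8
  n8 'cdbb': e→9
  n9 'cdbbe': e→10
  n10 'cdbbee': ·  [P1 ends]
  n11 'b': a→12
  n12 'ba': ·  [P2 ends]

Failure links (BFS by depth):
  n1('c'): parent n0 fail=0; on 'c' 0 → fail=0;  out ∅∪∅=∅
  n11('b'): parent n0 fail=0; on 'b' 0 → fail=0;  out ∅∪∅=∅
  n2('ca'): parent n1 fail=0; on 'a' 0 → fail=0;  out ∅∪∅=∅
  n6('cd'): parent n1 fail=0; on 'd' 0 → fail=0;  out ∅∪∅=∅
  n12('ba'): parent n11 fail=0; on 'a' 0 → fail=0;  out {2}∪∅={2}
  n3('cab'): parent n2 fail=0; on 'b' 0 → fail=11;  out ∅∪∅=∅
  n7('cdb'): parent n6 fail=0; on 'b' 0 → fail=11;  out ∅∪∅=∅
  n4('cabb'): parent n3 fail=11; on 'b' 11→0 → fail=11;  out ∅∪∅=∅
  n8('cdbb'): parent n7 fail=11; on 'b' 11→0 → fail=11;  out ∅∪∅=∅
  n5('cabba'): parent n4 fail=11; on 'a' 11 → fail=12;  out {0}∪{2}={0,2}
  n9('cdbbe'): parent n8 fail=11; on 'e' 11→0 → fail=0;  out ∅∪∅=∅
  n10('cdbbee'): parent n9 fail=0; on 'e' 0 → fail=0;  out {1}∪∅={1}

Scan:
pos 0 'c': at 1
pos 1 'c': at 1 ·f
pos 2 'a': at 2
pos 3 'b': at 3
pos 4 'b': at 4
pos 5 'a': at 5  ** P0@[1:5],P2@[4:5]
pos 6 'b': at 11 ·f
pos 7 'b': at 11 ·f
pos 8 'c': at 1 ·f
pos 9 'd': at 6
pos 10 'b': at 7
pos 11 'b': at 8
pos 12 'e': at 9
pos 13 'e': at 10  ** P1@[8:13]
pos 14 'c': at 1 ·f
pos 15 'a': at 2
pos 16 'b': at 3
pos 17 'b': at 4
pos 18 'a': at 5  ** P0@[14:18],P2@[17:18]
pos 19 'c': at 1 ·f
pos 20 'd': at 6
pos 21 'b': at 7
pos 22 'b': at 8
pos 23 'e': at 9
pos 24 'e': at 10  ** P1@[19:24]
pos 25 'c': at 1 ·f
pos 26 'b': at 11 ·f
pos 27 'c': at 1 ·f
pos 28 'b': at 11 ·f
pos 29 'd': at 0 ·f
pos 30 'b': at 11

Matches: [[5,0],[5,2],[13,1],[18,0],[18,2],[24,1]]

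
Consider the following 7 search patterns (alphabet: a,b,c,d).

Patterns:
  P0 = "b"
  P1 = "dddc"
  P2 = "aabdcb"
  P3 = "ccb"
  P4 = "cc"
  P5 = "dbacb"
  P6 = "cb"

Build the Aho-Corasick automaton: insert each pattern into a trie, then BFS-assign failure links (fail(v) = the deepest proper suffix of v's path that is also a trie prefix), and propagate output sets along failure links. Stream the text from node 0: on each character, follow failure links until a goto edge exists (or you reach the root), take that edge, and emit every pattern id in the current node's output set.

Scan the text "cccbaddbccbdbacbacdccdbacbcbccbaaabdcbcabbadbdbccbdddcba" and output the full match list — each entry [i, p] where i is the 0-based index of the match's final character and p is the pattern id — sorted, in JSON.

Build:
Trie nodes:
  n0 'ε': a→6 b→1 c→12 d→2
  n1 'b': ·  [P0 ends]
  n2 'd': b→15 d→3
  n3 'dd': d→4
  n4 'ddd': c→5
  n5 'dddc': ·  [P1 ends]
  n6 'a': a→7
  n7 'aa': b→8
  n8 'aab': d→9
  n9 'aabd': c→10
  n10 'aabdc': b→11
  n11 'aabdcb': ·  [P2 ends]
  n12 'c': b→19 c→13
  n13 'cc': b→14  [P4 ends]
  n14 'ccb': ·  [P3 ends]
  n15 'db': a→16
  n16 'dba': c→17
  n17 'dbac': b→18
  n18 'dbacb': ·  [P5 ends]
  n19 'cb': ·  [P6 ends]

Failure links (BFS by depth):
  n1('b'): parent n0 fail=0; on 'b' 0 → fail=0;  out {0}∪∅={0}
  n2('d'): parent n0 fail=0; on 'd' 0 → fail=0;  out ∅∪∅=∅
  n6('a'): parent n0 fail=0; on 'a' 0 → fail=0;  out ∅∪∅=∅
  n12('c'): parent n0 fail=0; on 'c' 0 → fail=0;  out ∅∪∅=∅
  n3('dd'): parent n2 fail=0; on 'd' 0 → fail=2;  out ∅∪∅=∅
  n7('aa'): parent n6 fail=0; on 'a' 0 → fail=6;  out ∅∪∅=∅
  n13('cc'): parent n12 fail=0; on 'c' 0 → fail=12;  out {4}∪∅={4}
  n15('db'): parent n2 fail=0; on 'b' 0 → fail=1;  out ∅∪{0}={0}
  n19('cb'): parent n12 fail=0; on 'b' 0 → fail=1;  out {6}∪{0}={0,6}
  n4('ddd'): parent n3 fail=2; on 'd' 2 → fail=3;  out ∅∪∅=∅
  n8('aab'): parent n7 fail=6; on 'b' 6→0 → fail=1;  out ∅∪{0}={0}
  n14('ccb'): parent n13 fail=12; on 'b' 12 → fail=19;  out {3}∪{0,6}={0,3,6}
  n16('dba'): parent n15 fail=1; on 'a' 1→0 → fail=6;  out ∅∪∅=∅
  n5('dddc'): parent n4 fail=3; on 'c' 3→2→0 → fail=12;  out {1}∪∅={1}
  n9('aabd'): parent n8 fail=1; on 'd' 1→0 → fail=2;  out ∅∪∅=∅
  n17('dbac'): parent n16 fail=6; on 'c' 6→0 → fail=12;  out ∅∪∅=∅
  n10('aabdc'): parent n9 fail=2; on 'c' 2→0 → fail=12;  out ∅∪∅=∅
  n18('dbacb'): parent n17 fail=12; on 'b' 12 → fail=19;  out {5}∪{0,6}={0,5,6}
  n11('aabdcb'): parent n10 fail=12; on 'b' 12 → fail=19;  out {2}∪{0,6}={0,2,6}

Scan:
pos 0 'c': at 12
pos 1 'c': at 13  → match P4@[0:1]
pos 2 'c': at 13 ·f  → match P4@[1:2]
pos 3 'b': at 14  → match P0@[3:3],P3@[1:3],P6@[2:3]
pos 4 'a': at 6 ·f
pos 5 'd': at 2 ·f
pos 6 'd': at 3
pos 7 'b': at 15 ·f  → match P0@[7:7]
pos 8 'c': at 12 ·f
pos 9 'c': at 13  → match P4@[8:9]
pos 10 'b': at 14  → match P0@[10:10],P3@[8:10],P6@[9:10]
pos 11 'd': at 2 ·f
pos 12 'b': at 15  → match P0@[12:12]
pos 13 'a': at 16
pos 14 'c': at 17
pos 15 'b': at 18  → match P0@[15:15],P5@[11:15],P6@[14:15]
pos 16 'a': at 6 ·f
pos 17 'c': at 12 ·f
pos 18 'd': at 2 ·f
pos 19 'c': at 12 ·f
pos 20 'c': at 13  → match P4@[19:20]
pos 21 'd': at 2 ·f
pos 22 'b': at 15  → match P0@[22:22]
pos 23 'a': at 16
pos 24 'c': at 17
pos 25 'b': at 18  → match P0@[25:25],P5@[21:25],P6@[24:25]
pos 26 'c': at 12 ·f
pos 27 'b': at 19  → match P0@[27:27],P6@[26:27]
pos 28 'c': at 12 ·f
pos 29 'c': at 13  → match P4@[28:29]
pos 30 'b': at 14  → match P0@[30:30],P3@[28:30],P6@[29:30]
pos 31 'a': at 6 ·f
pos 32 'a': at 7
pos 33 'a': at 7 ·f
pos 34 'b': at 8  → match P0@[34:34]
pos 35 'd': at 9
pos 36 'c': at 10
pos 37 'b': at 11  → match P0@[37:37],P2@[32:37],P6@[36:37]
pos 38 'c': at 12 ·f
pos 39 'a': at 6 ·f
pos 40 'b': at 1 ·f  → match P0@[40:40]
pos 41 'b': at 1 ·f  → match P0@[41:41]
pos 42 'a': at 6 ·f
pos 43 'd': at 2 ·f
pos 44 'b': at 15  → match P0@[44:44]
pos 45 'd': at 2 ·f
pos 46 'b': at 15  → match P0@[46:46]
pos 47 'c': at 12 ·f
pos 48 'c': at 13  → match P4@[47:48]
pos 49 'b': at 14  → match P0@[49:49],P3@[47:49],P6@[48:49]
pos 50 'd': at 2 ·f
pos 51 'd': at 3
pos 52 'd': at 4
pos 53 'c': at 5  → match P1@[50:53]
pos 54 'b': at 19 ·f  → match P0@[54:54],P6@[53:54]
pos 55 'a': at 6 ·f

Matches: [[1,4],[2,4],[3,0],[3,3],[3,6],[7,0],[9,4],[10,0],[10,3],[10,6],[12,0],[15,0],[15,5],[15,6],[20,4],[22,0],[25,0],[25,5],[25,6],[27,0],[27,6],[29,4],[30,0],[30,3],[30,6],[34,0],[37,0],[37,2],[37,6],[40,0],[41,0],[44,0],[46,0],[48,4],[49,0],[49,3],[49,6],[53,1],[54,0],[54,6]]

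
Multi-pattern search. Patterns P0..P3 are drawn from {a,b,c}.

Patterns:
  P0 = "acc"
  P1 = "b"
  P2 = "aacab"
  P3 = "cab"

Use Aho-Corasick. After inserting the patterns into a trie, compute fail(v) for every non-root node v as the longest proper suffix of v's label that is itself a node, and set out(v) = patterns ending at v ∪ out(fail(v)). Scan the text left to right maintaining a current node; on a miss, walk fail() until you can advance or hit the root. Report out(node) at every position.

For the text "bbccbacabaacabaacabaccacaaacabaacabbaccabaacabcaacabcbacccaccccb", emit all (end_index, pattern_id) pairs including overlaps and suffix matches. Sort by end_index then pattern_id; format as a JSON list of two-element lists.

Build automaton:
Trie nodes:
  0='ε' goto a→1 b→4 c→9
  1='a' goto a→5 c→2
  2='ac' goto c→3
  3='acc' goto ·  ←P0
  4='b' goto ·  ←P1
  5='aa' goto c→6
  6='aac' goto a→7
  7='aaca' goto b→8
  8='aacab' goto ·  ←P2
  9='c' goto a→10
  10='ca' goto b→11
  11='cab' goto ·  ←P3

BFS fail/out derivation:
  fail(1) 'a': from fail(0)=0 chase 'a': 0 ⇒ 0;  out=∅∪out(0)=∅
  fail(4) 'b': from fail(0)=0 chase 'b': 0 ⇒ 0;  out={1}∪out(0)={1}
  fail(9) 'c': from fail(0)=0 chase 'c': 0 ⇒ 0;  out=∅∪out(0)=∅
  fail(2) 'ac': from fail(1)=0 chase 'c': 0 ⇒ 9;  out=∅∪out(9)=∅
  fail(5) 'aa': from fail(1)=0 chase 'a': 0 ⇒ 1;  out=∅∪out(1)=∅
  fail(10) 'ca': from fail(9)=0 chase 'a': 0 ⇒ 1;  out=∅∪out(1)=∅
  fail(3) 'acc': from fail(2)=9 chase 'c': 9→0 ⇒ 9;  out={0}∪out(9)={0}
  fail(6) 'aac': from fail(5)=1 chase 'c': 1 ⇒ 2;  out=∅∪out(2)=∅
  fail(11) 'cab': from fail(10)=1 chase 'b': 1→0 ⇒ 4;  out={3}∪out(4)={1,3}
  fail(7) 'aaca': from fail(6)=2 chase 'a': 2→9 ⇒ 10;  out=∅∪out(10)=∅
  fail(8) 'aacab': from fail(7)=10 chase 'b': 10 ⇒ 11;  out={2}∪out(11)={1,2,3}

Scan:
i=0 'b': node 0→4  ** P1@[0:0]
i=1 'b': node 4→4 ·f  ** P1@[1:1]
i=2 'c': node 4→9 ·f
i=3 'c': node 9→9 ·f
i=4 'b': node 9→4 ·f  ** P1@[4:4]
i=5 'a': node 4→1 ·f
i=6 'c': node 1→2
i=7 'a': node 2→10 ·f
i=8 'b': node 10→11  ** P1@[8:8],P3@[6:8]
i=9 'a': node 11→1 ·f
i=10 'a': node 1→5
i=11 'c': node 5→6
i=12 'a': node 6→7
i=13 'b': node 7→8  ** P1@[13:13],P2@[9:13],P3@[11:13]
i=14 'a': node 8→1 ·f
i=15 'a': node 1→5
i=16 'c': node 5→6
i=17 'a': node 6→7
i=18 'b': node 7→8  ** P1@[18:18],P2@[14:18],P3@[16:18]
i=19 'a': node 8→1 ·f
i=20 'c': node 1→2
i=21 'c': node 2→3  ** P0@[19:21]
i=22 'a': node 3→10 ·f
i=23 'c': node 10→2 ·f
i=24 'a': node 2→10 ·f
i=25 'a': node 10→5 ·f
i=26 'a': node 5→5 ·f
i=27 'c': node 5→6
i=28 'a': node 6→7
i=29 'b': node 7→8  ** P1@[29:29],P2@[25:29],P3@[27:29]
i=30 'a': node 8→1 ·f
i=31 'a': node 1→5
i=32 'c': node 5→6
i=33 'a': node 6→7
i=34 'b': node 7→8  ** P1@[34:34],P2@[30:34],P3@[32:34]
i=35 'b': node 8→4 ·f  ** P1@[35:35]
i=36 'a': node 4→1 ·f
i=37 'c': node 1→2
i=38 'c': node 2→3  ** P0@[36:38]
i=39 'a': node 3→10 ·f
i=40 'b': node 10→11  ** P1@[40:40],P3@[38:40]
i=41 'a': node 11→1 ·f
i=42 'a': node 1→5
i=43 'c': node 5→6
i=44 'a': node 6→7
i=45 'b': node 7→8  ** P1@[45:45],P2@[41:45],P3@[43:45]
i=46 'c': node 8→9 ·f
i=47 'a': node 9→10
i=48 'a': node 10→5 ·f
i=49 'c': node 5→6
i=50 'a': node 6→7
i=51 'b': node 7→8  ** P1@[51:51],P2@[47:51],P3@[49:51]
i=52 'c': node 8→9 ·f
i=53 'b': node 9→4 ·f  ** P1@[53:53]
i=54 'a': node 4→1 ·f
i=55 'c': node 1→2
i=56 'c': node 2→3  ** P0@[54:56]
i=57 'c': node 3→9 ·f
i=58 'a': node 9→10
i=59 'c': node 10→2 ·f
i=60 'c': node 2→3  ** P0@[58:60]
i=61 'c': node 3→9 ·f
i=62 'c': node 9→9 ·f
i=63 'b': node 9→4 ·f  ** P1@[63:63]

Matches: [[0,1],[1,1],[4,1],[8,1],[8,3],[13,1],[13,2],[13,3],[18,1],[18,2],[18,3],[21,0],[29,1],[29,2],[29,3],[34,1],[34,2],[34,3],[35,1],[38,0],[40,1],[40,3],[45,1],[45,2],[45,3],[51,1],[51,2],[51,3],[53,1],[56,0],[60,0],[63,1]]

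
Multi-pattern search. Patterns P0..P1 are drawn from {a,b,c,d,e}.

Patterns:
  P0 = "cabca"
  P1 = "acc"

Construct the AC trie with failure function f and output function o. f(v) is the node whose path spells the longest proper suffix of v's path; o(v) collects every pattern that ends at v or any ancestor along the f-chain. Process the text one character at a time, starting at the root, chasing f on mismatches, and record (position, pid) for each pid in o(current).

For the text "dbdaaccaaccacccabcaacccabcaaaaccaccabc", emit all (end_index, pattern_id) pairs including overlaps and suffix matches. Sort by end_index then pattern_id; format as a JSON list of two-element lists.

Construct AC machine:
Trie (insert patterns):
  n0 'ε': a→6 c→1
  n1 'c': a→2
  n2 'ca': b→3
  n3 'cab': c→4
  n4 'cabc': a→5
  n5 'cabca': ·  ←P0
  n6 'a': c→7
  n7 'ac': c→8
  n8 'acc': ·  ←P1

BFS fail/out derivation:
  fail(1) 'c': from fail(0)=0 chase 'c': 0 ⇒ 0;  out=∅∪out(0)=∅
  fail(6) 'a': from fail(0)=0 chase 'a': 0 ⇒ 0;  out=∅∪out(0)=∅
  fail(2) 'ca': from fail(1)=0 chase 'a': 0 ⇒ 6;  out=∅∪out(6)=∅
  fail(7) 'ac': from fail(6)=0 chase 'c': 0 ⇒ 1;  out=∅∪out(1)=∅
  fail(3) 'cab': from fail(2)=6 chase 'b': 6→0 ⇒ 0;  out=∅∪out(0)=∅
  fail(8) 'acc': from fail(7)=1 chase 'c': 1→0 ⇒ 1;  out={1}∪out(1)={1}
  fail(4) 'cabc': from fail(3)=0 chase 'c': 0 ⇒ 1;  out=∅∪out(1)=∅
  fail(5) 'cabca': from fail(4)=1 chase 'a': 1 ⇒ 2;  out={0}∪out(2)={0}

Scan:
[0] read 'd'  n0⇒n0
[1] read 'b'  n0⇒n0
[2] read 'd'  n0⇒n0
[3] read 'a'  n0⇒n6
[4] read 'a'  n6⇒n6 (fail-walked)
[5] read 'c'  n6⇒n7
[6] read 'c'  n7⇒n8  emit P1@[4:6]
[7] read 'a'  n8⇒n2 (fail-walked)
[8] read 'a'  n2⇒n6 (fail-walked)
[9] read 'c'  n6⇒n7
[10] read 'c'  n7⇒n8  emit P1@[8:10]
[11] read 'a'  n8⇒n2 (fail-walked)
[12] read 'c'  n2⇒n7 (fail-walked)
[13] read 'c'  n7⇒n8  emit P1@[11:13]
[14] read 'c'  n8⇒n1 (fail-walked)
[15] read 'a'  n1⇒n2
[16] read 'b'  n2⇒n3
[17] read 'c'  n3⇒n4
[18] read 'a'  n4⇒n5  emit P0@[14:18]
[19] read 'a'  n5⇒n6 (fail-walked)
[20] read 'c'  n6⇒n7
[21] read 'c'  n7⇒n8  emit P1@[19:21]
[22] read 'c'  n8⇒n1 (fail-walked)
[23] read 'a'  n1⇒n2
[24] read 'b'  n2⇒n3
[25] read 'c'  n3⇒n4
[26] read 'a'  n4⇒n5  emit P0@[22:26]
[27] read 'a'  n5⇒n6 (fail-walked)
[28] read 'a'  n6⇒n6 (fail-walked)
[29] read 'a'  n6⇒n6 (fail-walked)
[30] read 'c'  n6⇒n7
[31] read 'c'  n7⇒n8  emit P1@[29:31]
[32] read 'a'  n8⇒n2 (fail-walked)
[33] read 'c'  n2⇒n7 (fail-walked)
[34] read 'c'  n7⇒n8  emit P1@[32:34]
[35] read 'a'  n8⇒n2 (fail-walked)
[36] read 'b'  n2⇒n3
[37] read 'c'  n3⇒n4

Result: [[6,1],[10,1],[13,1],[18,0],[21,1],[26,0],[31,1],[34,1]]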